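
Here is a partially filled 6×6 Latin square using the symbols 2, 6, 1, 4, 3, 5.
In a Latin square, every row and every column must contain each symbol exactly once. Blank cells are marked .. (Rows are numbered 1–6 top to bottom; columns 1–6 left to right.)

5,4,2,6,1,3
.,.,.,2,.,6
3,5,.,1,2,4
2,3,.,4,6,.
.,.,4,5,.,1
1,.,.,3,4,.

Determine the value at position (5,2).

2

Row 2, column 1: row 2 has {2, 6} and column 1 has {2, 1, 3, 5}, leaving only 4.
Row 2, column 2: row 2 has {2, 6, 4} and column 2 has {4, 3, 5}, leaving only 1.
Row 3, column 3: row 3 has {2, 1, 4, 3, 5} and column 3 has {2, 4}, leaving only 6.
Row 4, column 6: row 4 has {2, 6, 4, 3} and column 6 has {6, 1, 4, 3}, leaving only 5.
Row 4, column 3: row 4 has {2, 6, 4, 3, 5} and column 3 has {2, 6, 4}, leaving only 1.
Row 5, column 1: row 5 has {1, 4, 5} and column 1 has {2, 1, 4, 3, 5}, leaving only 6.
Row 5 already has {6, 1, 4, 5} and column 2 already has {1, 4, 3, 5}, so row 5, column 2 must be 2.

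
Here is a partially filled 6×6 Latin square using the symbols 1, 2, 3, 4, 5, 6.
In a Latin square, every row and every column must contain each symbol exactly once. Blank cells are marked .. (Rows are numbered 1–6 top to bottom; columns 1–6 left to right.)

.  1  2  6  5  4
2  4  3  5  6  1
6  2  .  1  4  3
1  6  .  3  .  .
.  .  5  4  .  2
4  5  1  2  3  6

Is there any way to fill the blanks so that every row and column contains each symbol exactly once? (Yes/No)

Row 3, column 3: row 3 together with column 3 already contain {1, 2, 3, 4, 5, 6} — every symbol — so nothing can go there. The grid has no valid completion.

No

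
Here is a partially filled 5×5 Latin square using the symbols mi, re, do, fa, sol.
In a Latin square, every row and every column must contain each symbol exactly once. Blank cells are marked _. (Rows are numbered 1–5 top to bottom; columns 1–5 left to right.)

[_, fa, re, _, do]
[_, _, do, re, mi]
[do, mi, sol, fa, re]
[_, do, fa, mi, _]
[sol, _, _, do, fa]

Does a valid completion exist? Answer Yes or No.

Yes

No row or column among the givens repeats a symbol, and propagating forced cells runs into no contradiction.
One valid completion exists (for instance, mi fa re sol do / fa sol do re mi / do mi sol fa re / re do fa mi sol / sol re mi do fa).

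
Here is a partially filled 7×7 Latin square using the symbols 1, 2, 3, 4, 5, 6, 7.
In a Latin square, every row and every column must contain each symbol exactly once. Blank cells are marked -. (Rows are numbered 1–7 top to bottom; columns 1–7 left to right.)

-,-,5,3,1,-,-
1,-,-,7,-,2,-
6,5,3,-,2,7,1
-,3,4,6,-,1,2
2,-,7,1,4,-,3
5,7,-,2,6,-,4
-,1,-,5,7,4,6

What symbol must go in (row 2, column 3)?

Row 2 already has {1, 2, 7} and column 3 already has {3, 4, 5, 7}, so row 2, column 3 must be 6.

6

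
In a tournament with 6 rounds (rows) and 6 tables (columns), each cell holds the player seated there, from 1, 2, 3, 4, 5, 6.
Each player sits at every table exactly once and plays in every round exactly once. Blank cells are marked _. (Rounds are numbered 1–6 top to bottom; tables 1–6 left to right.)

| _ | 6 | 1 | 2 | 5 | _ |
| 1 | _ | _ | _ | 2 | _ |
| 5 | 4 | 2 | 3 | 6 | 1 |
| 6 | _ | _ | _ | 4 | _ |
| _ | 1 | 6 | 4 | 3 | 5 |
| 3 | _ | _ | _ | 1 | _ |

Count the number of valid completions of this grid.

Round 1, table 1: eliminating its round and table leaves {4}.
Round 1, table 6: eliminating its round and table leaves {3, 4}.
Round 2, table 2: eliminating its round and table leaves {3, 5}.
Round 2, table 3: eliminating its round and table leaves {3, 4, 5}.
Round 2, table 4: eliminating its round and table leaves {5, 6}.
Round 2, table 6: eliminating its round and table leaves {3, 4, 6}.
Round 4, table 2: eliminating its round and table leaves {2, 3, 5}.
Round 4, table 3: eliminating its round and table leaves {3, 5}.
Round 4, table 4: eliminating its round and table leaves {1, 5}.
Round 4, table 6: eliminating its round and table leaves {2, 3}.
Round 5, table 1: eliminating its round and table leaves {2}.
Round 6, table 2: eliminating its round and table leaves {2, 5}.
Round 6, table 3: eliminating its round and table leaves {4, 5}.
Round 6, table 4: eliminating its round and table leaves {5, 6}.
Round 6, table 6: eliminating its round and table leaves {2, 4, 6}.
Enumerating the assignments across these blanks that avoid any round or table repeat gives 3 completions.

3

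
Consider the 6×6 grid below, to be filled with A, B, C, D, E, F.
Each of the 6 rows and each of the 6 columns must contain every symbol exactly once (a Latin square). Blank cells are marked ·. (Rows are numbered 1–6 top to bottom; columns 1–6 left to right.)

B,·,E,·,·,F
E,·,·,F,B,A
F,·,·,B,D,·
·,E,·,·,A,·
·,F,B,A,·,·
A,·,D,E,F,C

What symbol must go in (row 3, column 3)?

A

Row 1, column 5: row 1 has {B, E, F} and column 5 has {A, B, D, F}, leaving only C.
Row 1, column 4: row 1 has {B, C, E, F} and column 4 has {A, B, E, F}, leaving only D.
Row 1, column 2: row 1 has {B, C, D, E, F} and column 2 has {E, F}, leaving only A.
Row 2, column 3: row 2 has {A, B, E, F} and column 3 has {B, D, E}, leaving only C.
Row 3 already has {B, D, F} and column 3 already has {B, C, D, E}, so row 3, column 3 must be A.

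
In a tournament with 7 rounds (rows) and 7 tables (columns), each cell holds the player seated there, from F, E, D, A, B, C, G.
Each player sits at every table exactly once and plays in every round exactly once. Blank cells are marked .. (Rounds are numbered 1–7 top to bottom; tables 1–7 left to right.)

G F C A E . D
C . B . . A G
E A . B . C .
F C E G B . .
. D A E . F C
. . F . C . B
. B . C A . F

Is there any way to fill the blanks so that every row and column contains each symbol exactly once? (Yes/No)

Round 3, table 7: round 3 together with table 7 already contain {F, E, D, A, B, C, G} — every symbol — so nothing can go there. The grid has no valid completion.

No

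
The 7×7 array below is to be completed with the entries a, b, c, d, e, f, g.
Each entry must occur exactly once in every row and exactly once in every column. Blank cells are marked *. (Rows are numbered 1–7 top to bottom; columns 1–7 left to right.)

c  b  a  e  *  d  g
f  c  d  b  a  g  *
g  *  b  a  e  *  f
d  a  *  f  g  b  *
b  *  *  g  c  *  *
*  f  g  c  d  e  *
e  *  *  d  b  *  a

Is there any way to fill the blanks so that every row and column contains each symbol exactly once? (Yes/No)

No row or column among the givens repeats a symbol, and propagating forced cells runs into no contradiction.
One valid completion exists (for instance, c b a e f d g / f c d b a g e / g d b a e c f / d a e f g b c / b e f g c a d / a f g c d e b / e g c d b f a).

Yes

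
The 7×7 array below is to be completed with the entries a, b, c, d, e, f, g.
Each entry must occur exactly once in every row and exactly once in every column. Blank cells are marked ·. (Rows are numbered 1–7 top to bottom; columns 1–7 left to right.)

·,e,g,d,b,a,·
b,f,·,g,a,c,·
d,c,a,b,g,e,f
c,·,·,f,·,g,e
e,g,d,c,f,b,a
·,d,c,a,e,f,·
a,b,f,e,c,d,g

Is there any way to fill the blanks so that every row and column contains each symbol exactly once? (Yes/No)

Yes

No row or column among the givens repeats a symbol, and propagating forced cells runs into no contradiction.
One valid completion exists (for instance, f e g d b a c / b f e g a c d / d c a b g e f / c a b f d g e / e g d c f b a / g d c a e f b / a b f e c d g).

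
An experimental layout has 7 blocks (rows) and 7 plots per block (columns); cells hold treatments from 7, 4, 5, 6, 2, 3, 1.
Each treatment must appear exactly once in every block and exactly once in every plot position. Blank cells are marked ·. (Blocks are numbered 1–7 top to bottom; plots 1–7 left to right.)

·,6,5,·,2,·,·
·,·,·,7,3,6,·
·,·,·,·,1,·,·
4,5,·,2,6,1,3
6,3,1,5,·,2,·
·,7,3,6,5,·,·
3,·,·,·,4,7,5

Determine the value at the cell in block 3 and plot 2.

4

Block 4, plot 3: block 4 has {4, 5, 6, 2, 3, 1} and plot 3 has {5, 3, 1}, leaving only 7.
Block 5, plot 5: block 5 has {5, 6, 2, 3, 1} and plot 5 has {4, 5, 6, 2, 3, 1}, leaving only 7.
Block 5, plot 7: block 5 has {7, 5, 6, 2, 3, 1} and plot 7 has {5, 3}, leaving only 4.
Block 6, plot 6: block 6 has {7, 5, 6, 3} and plot 6 has {7, 6, 2, 1}, leaving only 4.
Block 1, plot 6: block 1 has {5, 6, 2} and plot 6 has {7, 4, 6, 2, 1}, leaving only 3.
Block 3, plot 6: block 3 has {1} and plot 6 has {7, 4, 6, 2, 3, 1}, leaving only 5.
Block 7, plot 4: block 7 has {7, 4, 5, 3} and plot 4 has {7, 5, 6, 2}, leaving only 1.
Block 1, plot 4: block 1 has {5, 6, 2, 3} and plot 4 has {7, 5, 6, 2, 1}, leaving only 4.
Block 3, plot 4: block 3 has {5, 1} and plot 4 has {7, 4, 5, 6, 2, 1}, leaving only 3.
Block 7, plot 2: block 7 has {7, 4, 5, 3, 1} and plot 2 has {7, 5, 6, 3}, leaving only 2.
Block 3 already has {5, 3, 1} and plot 2 already has {7, 5, 6, 2, 3}, so block 3, plot 2 must be 4.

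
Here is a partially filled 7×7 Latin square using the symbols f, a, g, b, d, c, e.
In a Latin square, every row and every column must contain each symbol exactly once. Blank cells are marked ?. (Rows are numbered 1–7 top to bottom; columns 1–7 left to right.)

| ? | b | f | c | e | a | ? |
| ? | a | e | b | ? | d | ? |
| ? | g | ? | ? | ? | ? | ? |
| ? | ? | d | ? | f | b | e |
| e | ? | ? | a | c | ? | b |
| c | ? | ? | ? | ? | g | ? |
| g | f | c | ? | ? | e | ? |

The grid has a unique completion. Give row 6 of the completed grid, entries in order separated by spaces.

Row 1, column 1: row 1 has {f, a, b, c, e} and column 1 has {g, c, e}, leaving only d.
Row 1, column 7: row 1 has {f, a, b, d, c, e} and column 7 has {b, e}, leaving only g.
Row 2, column 1: row 2 has {a, b, d, e} and column 1 has {g, d, c, e}, leaving only f.
Row 2, column 5: row 2 has {f, a, b, d, e} and column 5 has {f, c, e}, leaving only g.
Row 2, column 7: row 2 has {f, a, g, b, d, e} and column 7 has {g, b, e}, leaving only c.
Row 4, column 1: row 4 has {f, b, d, e} and column 1 has {f, g, d, c, e}, leaving only a.
Row 3, column 1: row 3 has {g} and column 1 has {f, a, g, d, c, e}, leaving only b.
Row 3, column 3: row 3 has {g, b} and column 3 has {f, d, c, e}, leaving only a.
Row 6, column 3: row 6 has {g, c} and column 3 has {f, a, d, c, e}, leaving only b.
Row 3, column 5: row 3 has {a, g, b} and column 5 has {f, g, c, e}, leaving only d.
Row 6, column 5: row 6 has {g, b, c} and column 5 has {f, g, d, c, e}, leaving only a.
Row 3, column 7: row 3 has {a, g, b, d} and column 7 has {g, b, c, e}, leaving only f.
Row 6, column 7: row 6 has {a, g, b, c} and column 7 has {f, g, b, c, e}, leaving only d.
Row 6, column 2: row 6 has {a, g, b, d, c} and column 2 has {f, a, g, b}, leaving only e.
Row 6, column 4: row 6 has {a, g, b, d, c, e} and column 4 has {a, b, c}, leaving only f.
So row 6 reads: c e b f a g d.

c e b f a g d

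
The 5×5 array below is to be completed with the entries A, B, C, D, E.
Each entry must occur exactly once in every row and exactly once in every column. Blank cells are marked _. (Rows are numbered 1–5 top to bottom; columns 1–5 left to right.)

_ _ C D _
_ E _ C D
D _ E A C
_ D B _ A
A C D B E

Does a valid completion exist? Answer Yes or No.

Yes

No row or column among the givens repeats a symbol, and propagating forced cells runs into no contradiction.
One valid completion exists (for instance, E A C D B / B E A C D / D B E A C / C D B E A / A C D B E).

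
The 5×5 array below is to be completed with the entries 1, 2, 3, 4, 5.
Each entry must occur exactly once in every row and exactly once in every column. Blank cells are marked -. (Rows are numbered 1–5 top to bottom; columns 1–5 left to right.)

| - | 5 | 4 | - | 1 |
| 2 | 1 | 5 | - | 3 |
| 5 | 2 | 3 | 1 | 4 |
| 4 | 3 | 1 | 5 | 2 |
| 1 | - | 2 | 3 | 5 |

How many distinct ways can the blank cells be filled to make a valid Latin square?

1

Row 1, column 1: eliminating its row and column leaves {3}.
Row 1, column 4: eliminating its row and column leaves {2}.
Row 2, column 4: eliminating its row and column leaves {4}.
Row 5, column 2: eliminating its row and column leaves {4}.
Only one assignment across all blanks avoids any row or column repeat, giving 1 completion.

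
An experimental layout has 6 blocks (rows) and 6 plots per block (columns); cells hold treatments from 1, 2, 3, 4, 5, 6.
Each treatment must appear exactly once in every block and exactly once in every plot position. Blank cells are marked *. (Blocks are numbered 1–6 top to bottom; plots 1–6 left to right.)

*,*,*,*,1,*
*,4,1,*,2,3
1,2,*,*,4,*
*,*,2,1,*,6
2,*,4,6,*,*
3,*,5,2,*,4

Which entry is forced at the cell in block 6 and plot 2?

1

Block 2, plot 4: block 2 has {1, 2, 3, 4} and plot 4 has {1, 2, 6}, leaving only 5.
Block 2, plot 1: block 2 has {1, 2, 3, 4, 5} and plot 1 has {1, 2, 3}, leaving only 6.
Block 3, plot 4: block 3 has {1, 2, 4} and plot 4 has {1, 2, 5, 6}, leaving only 3.
Block 1, plot 4: block 1 has {1} and plot 4 has {1, 2, 3, 5, 6}, leaving only 4.
Block 1, plot 1: block 1 has {1, 4} and plot 1 has {1, 2, 3, 6}, leaving only 5.
Block 1, plot 6: block 1 has {1, 4, 5} and plot 6 has {3, 4, 6}, leaving only 2.
Block 3, plot 3: block 3 has {1, 2, 3, 4} and plot 3 has {1, 2, 4, 5}, leaving only 6.
Block 1, plot 3: block 1 has {1, 2, 4, 5} and plot 3 has {1, 2, 4, 5, 6}, leaving only 3.
Block 1, plot 2: block 1 has {1, 2, 3, 4, 5} and plot 2 has {2, 4}, leaving only 6.
Block 6 already has {2, 3, 4, 5} and plot 2 already has {2, 4, 6}, so block 6, plot 2 must be 1.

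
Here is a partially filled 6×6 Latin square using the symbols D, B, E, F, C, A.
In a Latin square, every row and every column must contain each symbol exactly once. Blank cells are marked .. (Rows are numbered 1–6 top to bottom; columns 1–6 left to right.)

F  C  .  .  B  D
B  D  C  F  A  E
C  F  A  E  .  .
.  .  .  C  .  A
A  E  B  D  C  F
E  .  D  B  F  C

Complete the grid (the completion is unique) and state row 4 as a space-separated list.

Row 4, column 1: row 4 has {C, A} and column 1 has {B, E, F, C, A}, leaving only D.
Row 4, column 2: row 4 has {D, C, A} and column 2 has {D, E, F, C}, leaving only B.
Row 4, column 5: row 4 has {D, B, C, A} and column 5 has {B, F, C, A}, leaving only E.
Row 4, column 3: row 4 has {D, B, E, C, A} and column 3 has {D, B, C, A}, leaving only F.
So row 4 reads: D B F C E A.

D B F C E A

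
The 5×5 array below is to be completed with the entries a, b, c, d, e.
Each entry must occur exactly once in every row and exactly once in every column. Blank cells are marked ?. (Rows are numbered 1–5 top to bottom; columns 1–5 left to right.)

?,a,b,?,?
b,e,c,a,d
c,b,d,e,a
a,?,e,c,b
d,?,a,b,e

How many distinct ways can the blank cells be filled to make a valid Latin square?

1

Row 1, column 1: eliminating its row and column leaves {e}.
Row 1, column 4: eliminating its row and column leaves {d}.
Row 1, column 5: eliminating its row and column leaves {c}.
Row 4, column 2: eliminating its row and column leaves {d}.
Row 5, column 2: eliminating its row and column leaves {c}.
Only one assignment across all blanks avoids any row or column repeat, giving 1 completion.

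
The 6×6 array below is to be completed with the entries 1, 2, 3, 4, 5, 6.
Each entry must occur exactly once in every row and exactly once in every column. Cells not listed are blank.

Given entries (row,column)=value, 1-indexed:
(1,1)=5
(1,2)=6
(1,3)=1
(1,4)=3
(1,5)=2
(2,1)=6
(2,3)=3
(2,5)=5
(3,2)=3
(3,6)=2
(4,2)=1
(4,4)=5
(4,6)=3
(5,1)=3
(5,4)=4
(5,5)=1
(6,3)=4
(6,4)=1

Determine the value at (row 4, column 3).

2

Row 1, column 6: row 1 has {1, 2, 3, 5, 6} and column 6 has {2, 3}, leaving only 4.
Row 2, column 4: row 2 has {3, 5, 6} and column 4 has {1, 3, 4, 5}, leaving only 2.
Row 2, column 2: row 2 has {2, 3, 5, 6} and column 2 has {1, 3, 6}, leaving only 4.
Row 2, column 6: row 2 has {2, 3, 4, 5, 6} and column 6 has {2, 3, 4}, leaving only 1.
Row 3, column 4: row 3 has {2, 3} and column 4 has {1, 2, 3, 4, 5}, leaving only 6.
Row 3, column 3: row 3 has {2, 3, 6} and column 3 has {1, 3, 4}, leaving only 5.
Row 3, column 5: row 3 has {2, 3, 5, 6} and column 5 has {1, 2, 5}, leaving only 4.
Row 3, column 1: row 3 has {2, 3, 4, 5, 6} and column 1 has {3, 5, 6}, leaving only 1.
Row 4, column 5: row 4 has {1, 3, 5} and column 5 has {1, 2, 4, 5}, leaving only 6.
Row 4 already has {1, 3, 5, 6} and column 3 already has {1, 3, 4, 5}, so row 4, column 3 must be 2.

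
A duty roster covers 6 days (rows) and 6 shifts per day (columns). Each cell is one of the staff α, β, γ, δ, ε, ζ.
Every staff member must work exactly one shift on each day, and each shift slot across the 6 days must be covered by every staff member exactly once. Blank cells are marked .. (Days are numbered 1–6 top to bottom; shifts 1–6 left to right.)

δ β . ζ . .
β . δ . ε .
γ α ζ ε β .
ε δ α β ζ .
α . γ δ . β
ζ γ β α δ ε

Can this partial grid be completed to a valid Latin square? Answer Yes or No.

Day 5, shift 5: day 5 together with shift 5 already contain {α, β, γ, δ, ε, ζ} — every symbol — so nothing can go there. The grid has no valid completion.

No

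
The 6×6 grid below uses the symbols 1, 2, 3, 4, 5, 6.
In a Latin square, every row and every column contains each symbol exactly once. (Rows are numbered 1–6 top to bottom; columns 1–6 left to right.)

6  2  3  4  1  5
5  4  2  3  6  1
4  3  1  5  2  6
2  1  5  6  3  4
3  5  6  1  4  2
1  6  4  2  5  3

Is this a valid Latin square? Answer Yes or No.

Each row is a permutation of the 6 symbols, and so is each column.

Yes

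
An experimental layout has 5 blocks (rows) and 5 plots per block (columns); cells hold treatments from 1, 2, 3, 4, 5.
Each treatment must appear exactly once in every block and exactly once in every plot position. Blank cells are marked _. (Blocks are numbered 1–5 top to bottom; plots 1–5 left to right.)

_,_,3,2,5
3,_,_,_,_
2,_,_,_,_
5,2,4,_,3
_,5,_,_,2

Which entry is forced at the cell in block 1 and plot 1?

Block 4, plot 4: block 4 has {2, 3, 4, 5} and plot 4 has {2}, leaving only 1.
Block 5, plot 3: block 5 has {2, 5} and plot 3 has {3, 4}, leaving only 1.
Block 3, plot 3: block 3 has {2} and plot 3 has {1, 3, 4}, leaving only 5.
Block 2, plot 3: block 2 has {3} and plot 3 has {1, 3, 4, 5}, leaving only 2.
Block 5, plot 1: block 5 has {1, 2, 5} and plot 1 has {2, 3, 5}, leaving only 4.
Block 1 already has {2, 3, 5} and plot 1 already has {2, 3, 4, 5}, so block 1, plot 1 must be 1.

1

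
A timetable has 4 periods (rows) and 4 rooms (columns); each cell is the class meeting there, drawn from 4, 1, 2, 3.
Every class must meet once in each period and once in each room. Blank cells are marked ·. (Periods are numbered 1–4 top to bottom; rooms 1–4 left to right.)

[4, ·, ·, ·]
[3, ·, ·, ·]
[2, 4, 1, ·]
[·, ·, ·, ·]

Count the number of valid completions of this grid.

Period 1, room 2: eliminating its period and room leaves {1, 2, 3}.
Period 1, room 3: eliminating its period and room leaves {2, 3}.
Period 1, room 4: eliminating its period and room leaves {1, 2, 3}.
Period 2, room 2: eliminating its period and room leaves {1, 2}.
Period 2, room 3: eliminating its period and room leaves {4, 2}.
Period 2, room 4: eliminating its period and room leaves {4, 1, 2}.
Period 3, room 4: eliminating its period and room leaves {3}.
Period 4, room 1: eliminating its period and room leaves {1}.
Period 4, room 2: eliminating its period and room leaves {1, 2, 3}.
Period 4, room 3: eliminating its period and room leaves {4, 2, 3}.
Period 4, room 4: eliminating its period and room leaves {4, 1, 2, 3}.
Enumerating the assignments across these blanks that avoid any period or room repeat gives 4 completions.

4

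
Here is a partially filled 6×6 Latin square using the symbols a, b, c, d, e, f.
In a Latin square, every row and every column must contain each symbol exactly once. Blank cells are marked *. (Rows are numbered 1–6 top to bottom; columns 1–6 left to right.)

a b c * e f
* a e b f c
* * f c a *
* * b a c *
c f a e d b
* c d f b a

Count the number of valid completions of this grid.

2

Row 1, column 4: eliminating its row and column leaves {d}.
Row 2, column 1: eliminating its row and column leaves {d}.
Row 3, column 1: eliminating its row and column leaves {b, d, e}.
Row 3, column 2: eliminating its row and column leaves {d, e}.
Row 3, column 6: eliminating its row and column leaves {d, e}.
Row 4, column 1: eliminating its row and column leaves {d, e, f}.
Row 4, column 2: eliminating its row and column leaves {d, e}.
Row 4, column 6: eliminating its row and column leaves {d, e}.
Row 6, column 1: eliminating its row and column leaves {e}.
Enumerating the assignments across these blanks that avoid any row or column repeat gives 2 completions.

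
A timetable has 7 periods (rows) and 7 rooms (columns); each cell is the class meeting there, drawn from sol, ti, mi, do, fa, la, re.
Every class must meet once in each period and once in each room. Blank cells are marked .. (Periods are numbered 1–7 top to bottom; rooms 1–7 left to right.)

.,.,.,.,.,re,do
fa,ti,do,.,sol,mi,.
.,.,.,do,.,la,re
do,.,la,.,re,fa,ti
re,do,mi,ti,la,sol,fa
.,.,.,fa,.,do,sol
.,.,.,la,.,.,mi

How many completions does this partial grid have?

9

Period 1, room 1: eliminating its period and room leaves {sol, ti, mi, la}.
Period 1, room 2: eliminating its period and room leaves {sol, mi, fa, la}.
Period 1, room 3: eliminating its period and room leaves {sol, ti, fa}.
Period 1, room 4: eliminating its period and room leaves {sol, mi}.
Period 1, room 5: eliminating its period and room leaves {ti, mi, fa}.
Period 2, room 4: eliminating its period and room leaves {re}.
Period 2, room 7: eliminating its period and room leaves {la}.
Period 3, room 1: eliminating its period and room leaves {sol, ti, mi}.
Period 3, room 2: eliminating its period and room leaves {sol, mi, fa}.
Period 3, room 3: eliminating its period and room leaves {sol, ti, fa}.
Period 3, room 5: eliminating its period and room leaves {ti, mi, fa}.
Period 4, room 2: eliminating its period and room leaves {sol, mi}.
Period 4, room 4: eliminating its period and room leaves {sol, mi}.
Period 6, room 1: eliminating its period and room leaves {ti, mi, la}.
Period 6, room 2: eliminating its period and room leaves {mi, la, re}.
Period 6, room 3: eliminating its period and room leaves {ti, re}.
Period 6, room 5: eliminating its period and room leaves {ti, mi}.
Period 7, room 1: eliminating its period and room leaves {sol, ti}.
Period 7, room 2: eliminating its period and room leaves {sol, fa, re}.
Period 7, room 3: eliminating its period and room leaves {sol, ti, fa, re}.
Period 7, room 5: eliminating its period and room leaves {ti, do, fa}.
Period 7, room 6: eliminating its period and room leaves {ti}.
Enumerating the assignments across these blanks that avoid any period or room repeat gives 9 completions.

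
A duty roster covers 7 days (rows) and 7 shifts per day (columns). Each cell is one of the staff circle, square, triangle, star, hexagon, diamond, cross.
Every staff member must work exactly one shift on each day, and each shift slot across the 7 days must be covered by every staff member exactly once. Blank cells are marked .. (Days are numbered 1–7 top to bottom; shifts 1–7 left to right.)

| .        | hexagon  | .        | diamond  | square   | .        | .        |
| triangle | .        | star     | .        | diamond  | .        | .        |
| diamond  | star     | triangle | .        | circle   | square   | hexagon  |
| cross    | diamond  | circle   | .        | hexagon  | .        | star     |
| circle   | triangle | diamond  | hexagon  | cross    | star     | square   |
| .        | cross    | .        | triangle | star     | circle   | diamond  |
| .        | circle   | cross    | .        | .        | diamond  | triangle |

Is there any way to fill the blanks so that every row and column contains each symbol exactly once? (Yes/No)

Day 1, shift 3: day 1 together with shift 3 already contain {circle, square, triangle, star, hexagon, diamond, cross} — every symbol — so nothing can go there. The grid has no valid completion.

No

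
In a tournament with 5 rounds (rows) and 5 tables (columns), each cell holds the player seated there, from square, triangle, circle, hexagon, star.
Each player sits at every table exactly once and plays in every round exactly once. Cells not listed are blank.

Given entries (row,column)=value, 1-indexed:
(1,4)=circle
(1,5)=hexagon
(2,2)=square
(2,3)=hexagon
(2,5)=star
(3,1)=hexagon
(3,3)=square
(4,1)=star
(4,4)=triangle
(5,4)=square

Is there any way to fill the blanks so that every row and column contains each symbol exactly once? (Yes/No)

No

Round 2, table 4: round 2 together with table 4 already contain {square, triangle, circle, hexagon, star} — every symbol — so nothing can go there. The grid has no valid completion.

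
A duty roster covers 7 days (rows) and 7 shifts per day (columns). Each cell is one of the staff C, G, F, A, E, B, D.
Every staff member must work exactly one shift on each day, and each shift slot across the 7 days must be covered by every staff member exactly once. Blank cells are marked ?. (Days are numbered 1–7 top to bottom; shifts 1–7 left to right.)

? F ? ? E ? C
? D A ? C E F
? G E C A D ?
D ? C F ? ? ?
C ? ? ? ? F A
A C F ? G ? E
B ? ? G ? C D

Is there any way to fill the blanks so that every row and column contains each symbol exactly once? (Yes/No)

No

Day 7, shift 3: day 7 together with shift 3 already contain {C, G, F, A, E, B, D} — every symbol — so nothing can go there. The grid has no valid completion.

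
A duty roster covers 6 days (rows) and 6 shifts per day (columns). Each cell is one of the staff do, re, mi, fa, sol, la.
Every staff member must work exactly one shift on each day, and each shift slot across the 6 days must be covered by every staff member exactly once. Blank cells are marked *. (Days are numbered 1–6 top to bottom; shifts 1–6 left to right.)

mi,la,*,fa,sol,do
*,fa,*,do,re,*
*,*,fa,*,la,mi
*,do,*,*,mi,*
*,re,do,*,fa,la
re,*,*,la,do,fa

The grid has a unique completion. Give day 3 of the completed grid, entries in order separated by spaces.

do sol fa re la mi

Day 3, shift 2: day 3 has {mi, fa, la} and shift 2 has {do, re, fa, la}, leaving only sol.
Day 3, shift 1: day 3 has {mi, fa, sol, la} and shift 1 has {re, mi}, leaving only do.
Day 3, shift 4: day 3 has {do, mi, fa, sol, la} and shift 4 has {do, fa, la}, leaving only re.
So day 3 reads: do sol fa re la mi.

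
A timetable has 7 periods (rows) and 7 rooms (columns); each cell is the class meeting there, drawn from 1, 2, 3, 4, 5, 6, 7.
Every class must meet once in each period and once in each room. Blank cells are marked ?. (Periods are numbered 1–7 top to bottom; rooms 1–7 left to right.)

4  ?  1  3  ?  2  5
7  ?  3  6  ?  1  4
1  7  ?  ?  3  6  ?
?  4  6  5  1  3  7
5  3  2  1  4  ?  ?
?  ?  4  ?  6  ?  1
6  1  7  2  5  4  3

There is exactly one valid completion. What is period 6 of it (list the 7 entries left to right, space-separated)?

Period 6, room 4: period 6 has {1, 4, 6} and room 4 has {1, 2, 3, 5, 6}, leaving only 7.
Period 6, room 6: period 6 has {1, 4, 6, 7} and room 6 has {1, 2, 3, 4, 6}, leaving only 5.
Period 6, room 2: period 6 has {1, 4, 5, 6, 7} and room 2 has {1, 3, 4, 7}, leaving only 2.
Period 6, room 1: period 6 has {1, 2, 4, 5, 6, 7} and room 1 has {1, 4, 5, 6, 7}, leaving only 3.
So period 6 reads: 3 2 4 7 6 5 1.

3 2 4 7 6 5 1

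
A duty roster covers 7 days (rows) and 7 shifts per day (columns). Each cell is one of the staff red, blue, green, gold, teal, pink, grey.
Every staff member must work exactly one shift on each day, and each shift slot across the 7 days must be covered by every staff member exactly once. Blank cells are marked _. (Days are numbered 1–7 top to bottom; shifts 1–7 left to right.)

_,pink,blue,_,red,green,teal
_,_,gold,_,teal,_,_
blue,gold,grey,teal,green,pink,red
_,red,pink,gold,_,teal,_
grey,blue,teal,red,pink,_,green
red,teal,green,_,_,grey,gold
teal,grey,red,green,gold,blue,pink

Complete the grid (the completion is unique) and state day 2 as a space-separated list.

Day 2, shift 2: day 2 has {gold, teal} and shift 2 has {red, blue, gold, teal, pink, grey}, leaving only green.
Day 2, shift 1: day 2 has {green, gold, teal} and shift 1 has {red, blue, teal, grey}, leaving only pink.
Day 2, shift 6: day 2 has {green, gold, teal, pink} and shift 6 has {blue, green, teal, pink, grey}, leaving only red.
Day 1, shift 1: day 1 has {red, blue, green, teal, pink} and shift 1 has {red, blue, teal, pink, grey}, leaving only gold.
Day 1, shift 4: day 1 has {red, blue, green, gold, teal, pink} and shift 4 has {red, green, gold, teal}, leaving only grey.
Day 2, shift 4: day 2 has {red, green, gold, teal, pink} and shift 4 has {red, green, gold, teal, grey}, leaving only blue.
Day 2, shift 7: day 2 has {red, blue, green, gold, teal, pink} and shift 7 has {red, green, gold, teal, pink}, leaving only grey.
So day 2 reads: pink green gold blue teal red grey.

pink green gold blue teal red grey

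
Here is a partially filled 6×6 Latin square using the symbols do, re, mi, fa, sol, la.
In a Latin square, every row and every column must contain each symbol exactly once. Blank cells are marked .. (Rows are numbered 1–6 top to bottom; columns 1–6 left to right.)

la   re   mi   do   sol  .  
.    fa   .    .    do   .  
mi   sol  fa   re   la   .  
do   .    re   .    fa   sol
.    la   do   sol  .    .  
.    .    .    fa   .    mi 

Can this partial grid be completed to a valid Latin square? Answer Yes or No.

No row or column among the givens repeats a symbol, and propagating forced cells runs into no contradiction.
One valid completion exists (for instance, la re mi do sol fa / re fa sol mi do la / mi sol fa re la do / do mi re la fa sol / fa la do sol mi re / sol do la fa re mi).

Yes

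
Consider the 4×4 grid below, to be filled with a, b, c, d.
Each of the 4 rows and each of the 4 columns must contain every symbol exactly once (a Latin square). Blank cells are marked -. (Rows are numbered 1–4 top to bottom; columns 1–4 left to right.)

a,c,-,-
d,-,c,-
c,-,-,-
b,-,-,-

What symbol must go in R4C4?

c

Row 4, column 4 is narrowed to {a, c, d}.
If it were a, then row 3, column 4 would be left with no valid symbol.
If it were d, then row 3, column 4 would be left with no valid symbol.
So row 4, column 4 must be c.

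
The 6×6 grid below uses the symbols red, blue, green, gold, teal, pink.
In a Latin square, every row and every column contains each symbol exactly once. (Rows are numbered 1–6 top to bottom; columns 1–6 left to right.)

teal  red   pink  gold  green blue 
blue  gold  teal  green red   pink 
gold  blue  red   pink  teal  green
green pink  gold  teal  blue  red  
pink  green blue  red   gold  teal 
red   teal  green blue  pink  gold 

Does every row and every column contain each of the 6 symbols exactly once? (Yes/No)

Yes

Each row is a permutation of the 6 symbols, and so is each column.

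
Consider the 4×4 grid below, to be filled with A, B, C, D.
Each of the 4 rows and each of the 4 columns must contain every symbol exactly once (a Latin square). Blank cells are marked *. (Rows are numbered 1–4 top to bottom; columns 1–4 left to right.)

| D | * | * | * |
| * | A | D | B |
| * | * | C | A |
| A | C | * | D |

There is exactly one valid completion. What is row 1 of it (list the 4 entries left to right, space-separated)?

D B A C

Row 1, column 2: row 1 has {D} and column 2 has {A, C}, leaving only B.
Row 1, column 3: row 1 has {B, D} and column 3 has {C, D}, leaving only A.
Row 1, column 4: row 1 has {A, B, D} and column 4 has {A, B, D}, leaving only C.
So row 1 reads: D B A C.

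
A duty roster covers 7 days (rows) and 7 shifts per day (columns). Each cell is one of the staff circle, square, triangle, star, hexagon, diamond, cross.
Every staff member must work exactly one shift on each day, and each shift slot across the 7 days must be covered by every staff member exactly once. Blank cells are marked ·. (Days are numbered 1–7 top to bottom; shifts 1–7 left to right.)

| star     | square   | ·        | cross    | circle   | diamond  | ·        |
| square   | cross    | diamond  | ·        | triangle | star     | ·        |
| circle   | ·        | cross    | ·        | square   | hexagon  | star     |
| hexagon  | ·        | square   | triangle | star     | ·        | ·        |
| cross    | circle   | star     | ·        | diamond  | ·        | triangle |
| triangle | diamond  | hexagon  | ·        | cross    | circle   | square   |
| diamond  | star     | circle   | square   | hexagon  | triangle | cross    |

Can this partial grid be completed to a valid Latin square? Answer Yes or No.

Day 4, shift 2: day 4 together with shift 2 already contain {circle, square, triangle, star, hexagon, diamond, cross} — every symbol — so nothing can go there. The grid has no valid completion.

No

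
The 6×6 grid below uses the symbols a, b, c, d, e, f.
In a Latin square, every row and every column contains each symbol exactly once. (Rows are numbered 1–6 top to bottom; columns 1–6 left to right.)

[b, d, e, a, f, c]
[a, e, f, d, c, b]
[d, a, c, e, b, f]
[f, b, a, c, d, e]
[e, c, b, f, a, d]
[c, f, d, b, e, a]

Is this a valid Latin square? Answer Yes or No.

Each row is a permutation of the 6 symbols, and so is each column.

Yes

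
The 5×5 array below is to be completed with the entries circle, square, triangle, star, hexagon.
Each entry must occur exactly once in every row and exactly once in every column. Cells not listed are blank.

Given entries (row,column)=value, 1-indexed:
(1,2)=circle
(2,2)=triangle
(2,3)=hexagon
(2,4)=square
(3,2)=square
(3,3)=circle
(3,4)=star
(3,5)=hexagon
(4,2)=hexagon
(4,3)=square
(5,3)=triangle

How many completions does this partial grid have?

Row 1, column 1: eliminating its row and column leaves {square, triangle, star, hexagon}.
Row 1, column 3: eliminating its row and column leaves {star}.
Row 1, column 4: eliminating its row and column leaves {triangle, hexagon}.
Row 1, column 5: eliminating its row and column leaves {square, triangle, star}.
Row 2, column 1: eliminating its row and column leaves {circle, star}.
Row 2, column 5: eliminating its row and column leaves {circle, star}.
Row 3, column 1: eliminating its row and column leaves {triangle}.
Row 4, column 1: eliminating its row and column leaves {circle, triangle, star}.
Row 4, column 4: eliminating its row and column leaves {circle, triangle}.
Row 4, column 5: eliminating its row and column leaves {circle, triangle, star}.
Row 5, column 1: eliminating its row and column leaves {circle, square, star, hexagon}.
Row 5, column 2: eliminating its row and column leaves {star}.
Row 5, column 4: eliminating its row and column leaves {circle, hexagon}.
Row 5, column 5: eliminating its row and column leaves {circle, square, star}.
Enumerating the assignments across these blanks that avoid any row or column repeat gives 3 completions.

3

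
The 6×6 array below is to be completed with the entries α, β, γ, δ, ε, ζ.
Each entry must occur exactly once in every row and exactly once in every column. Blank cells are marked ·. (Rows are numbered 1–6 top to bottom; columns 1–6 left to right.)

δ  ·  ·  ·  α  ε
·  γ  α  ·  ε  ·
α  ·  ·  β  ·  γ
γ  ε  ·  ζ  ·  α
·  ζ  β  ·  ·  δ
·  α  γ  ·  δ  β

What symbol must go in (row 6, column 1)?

Row 1, column 2: row 1 has {α, δ, ε} and column 2 has {α, γ, ε, ζ}, leaving only β.
Row 1, column 3: row 1 has {α, β, δ, ε} and column 3 has {α, β, γ}, leaving only ζ.
Row 1, column 4: row 1 has {α, β, δ, ε, ζ} and column 4 has {β, ζ}, leaving only γ.
Row 2, column 4: row 2 has {α, γ, ε} and column 4 has {β, γ, ζ}, leaving only δ.
Row 2, column 6: row 2 has {α, γ, δ, ε} and column 6 has {α, β, γ, δ, ε}, leaving only ζ.
Row 2, column 1: row 2 has {α, γ, δ, ε, ζ} and column 1 has {α, γ, δ}, leaving only β.
Row 3, column 2: row 3 has {α, β, γ} and column 2 has {α, β, γ, ε, ζ}, leaving only δ.
Row 3, column 3: row 3 has {α, β, γ, δ} and column 3 has {α, β, γ, ζ}, leaving only ε.
Row 3, column 5: row 3 has {α, β, γ, δ, ε} and column 5 has {α, δ, ε}, leaving only ζ.
Row 4, column 3: row 4 has {α, γ, ε, ζ} and column 3 has {α, β, γ, ε, ζ}, leaving only δ.
Row 4, column 5: row 4 has {α, γ, δ, ε, ζ} and column 5 has {α, δ, ε, ζ}, leaving only β.
Row 5, column 1: row 5 has {β, δ, ζ} and column 1 has {α, β, γ, δ}, leaving only ε.
Row 6 already has {α, β, γ, δ} and column 1 already has {α, β, γ, δ, ε}, so row 6, column 1 must be ζ.

ζ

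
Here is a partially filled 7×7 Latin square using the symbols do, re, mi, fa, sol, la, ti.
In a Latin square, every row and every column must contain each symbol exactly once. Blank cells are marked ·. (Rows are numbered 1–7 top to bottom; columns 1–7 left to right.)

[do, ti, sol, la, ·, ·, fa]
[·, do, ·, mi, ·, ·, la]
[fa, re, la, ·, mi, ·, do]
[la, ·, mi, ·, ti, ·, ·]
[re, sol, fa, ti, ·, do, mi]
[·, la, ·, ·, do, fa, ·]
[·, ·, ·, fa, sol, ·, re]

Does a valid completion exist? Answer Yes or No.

No

Row 1, column 5: row 1 has {do, fa, sol, la, ti} and column 5 has {do, mi, sol, ti}, so it must be re.
Row 1, column 6: row 1 has {do, re, fa, sol, la, ti} and column 6 has {do, fa}, so it must be mi.
Row 2, column 5: row 2 has {do, mi, la} and column 5 has {do, re, mi, sol, ti}, so it must be fa.
Row 3, column 4: row 3 has {do, re, mi, fa, la} and column 4 has {mi, fa, la, ti}, so it must be sol.
Row 3, column 6: row 3 has {do, re, mi, fa, sol, la} and column 6 has {do, mi, fa}, so it must be ti.
Row 4, column 2: row 4 has {mi, la, ti} and column 2 has {do, re, sol, la, ti}, so it must be fa.
Row 4, column 7: row 4 has {mi, fa, la, ti} and column 7 has {do, re, mi, fa, la}, so it must be sol.
Row 4, column 6: row 4 has {mi, fa, sol, la, ti} and column 6 has {do, mi, fa, ti}, so it must be re.
Row 2, column 6: row 2 has {do, mi, fa, la} and column 6 has {do, re, mi, fa, ti}, so it must be sol.
Row 2, column 1: row 2 has {do, mi, fa, sol, la} and column 1 has {do, re, fa, la}, so it must be ti.
Row 2, column 3: row 2 has {do, mi, fa, sol, la, ti} and column 3 has {mi, fa, sol, la}, so it must be re.
Row 4, column 4: row 4 has {re, mi, fa, sol, la, ti} and column 4 has {mi, fa, sol, la, ti}, so it must be do.
Row 5, column 5: row 5 has {do, re, mi, fa, sol, ti} and column 5 has {do, re, mi, fa, sol, ti}, so it must be la.
Row 6, column 3: row 6 has {do, fa, la} and column 3 has {re, mi, fa, sol, la}, so it must be ti.
Now row 6, column 7: row 6 together with column 7 already contain {do, re, mi, fa, sol, la, ti} — every symbol — so nothing can go there. The grid has no valid completion.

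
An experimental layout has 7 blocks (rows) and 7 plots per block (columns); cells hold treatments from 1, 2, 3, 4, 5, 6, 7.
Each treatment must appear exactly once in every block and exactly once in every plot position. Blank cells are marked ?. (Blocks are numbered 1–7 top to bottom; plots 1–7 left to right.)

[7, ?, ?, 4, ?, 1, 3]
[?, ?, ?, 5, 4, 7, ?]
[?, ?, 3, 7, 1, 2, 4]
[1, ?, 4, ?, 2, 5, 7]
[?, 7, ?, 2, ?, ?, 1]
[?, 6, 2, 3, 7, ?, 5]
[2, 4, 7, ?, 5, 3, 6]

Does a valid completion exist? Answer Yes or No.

Block 1, plot 5: block 1 has {1, 3, 4, 7} and plot 5 has {1, 2, 4, 5, 7}, so it must be 6.
Block 1, plot 3: block 1 has {1, 3, 4, 6, 7} and plot 3 has {2, 3, 4, 7}, so it must be 5.
Block 1, plot 2: block 1 has {1, 3, 4, 5, 6, 7} and plot 2 has {4, 6, 7}, so it must be 2.
Block 2, plot 7: block 2 has {4, 5, 7} and plot 7 has {1, 3, 4, 5, 6, 7}, so it must be 2.
Block 3, plot 2: block 3 has {1, 2, 3, 4, 7} and plot 2 has {2, 4, 6, 7}, so it must be 5.
Block 3, plot 1: block 3 has {1, 2, 3, 4, 5, 7} and plot 1 has {1, 2, 7}, so it must be 6.
Block 2, plot 1: block 2 has {2, 4, 5, 7} and plot 1 has {1, 2, 6, 7}, so it must be 3.
Block 2, plot 2: block 2 has {2, 3, 4, 5, 7} and plot 2 has {2, 4, 5, 6, 7}, so it must be 1.
Block 2, plot 3: block 2 has {1, 2, 3, 4, 5, 7} and plot 3 has {2, 3, 4, 5, 7}, so it must be 6.
Now block 5, plot 3: block 5 together with plot 3 already contain {1, 2, 3, 4, 5, 6, 7} — every symbol — so nothing can go there. The grid has no valid completion.

No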